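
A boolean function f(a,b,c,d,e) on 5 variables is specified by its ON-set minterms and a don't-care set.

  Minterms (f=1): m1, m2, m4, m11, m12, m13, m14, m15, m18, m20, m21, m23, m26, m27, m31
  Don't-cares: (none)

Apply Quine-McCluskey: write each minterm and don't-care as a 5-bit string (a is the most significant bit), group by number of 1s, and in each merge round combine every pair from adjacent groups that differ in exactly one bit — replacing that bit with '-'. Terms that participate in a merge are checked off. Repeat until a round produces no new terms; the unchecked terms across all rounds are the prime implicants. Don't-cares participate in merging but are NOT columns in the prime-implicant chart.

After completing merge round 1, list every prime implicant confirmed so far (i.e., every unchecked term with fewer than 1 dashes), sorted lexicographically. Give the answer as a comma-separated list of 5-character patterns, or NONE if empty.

Round 0: 00001 00010✓ 00100✓ 01011✓ 01100✓ 01101✓ 01110✓ 01111✓ 10010✓ 10100✓ 10101✓ 10111✓ 11010✓ 11011✓ 11111✓
Round 1: -0010 -0100 -1011✓ -1111✓ 0-100 01-11✓ 011-0✓ 011-1✓ 0110-✓ 0111-✓ 1-010 1-111 101-1 1010- 11-11✓ 1101-
Round 2: -1-11 011--
PIs = {-0010, -0100, -1-11, 0-100, 00001, 011--, 1-010, 1-111, 101-1, 1010-, 1101-}

00001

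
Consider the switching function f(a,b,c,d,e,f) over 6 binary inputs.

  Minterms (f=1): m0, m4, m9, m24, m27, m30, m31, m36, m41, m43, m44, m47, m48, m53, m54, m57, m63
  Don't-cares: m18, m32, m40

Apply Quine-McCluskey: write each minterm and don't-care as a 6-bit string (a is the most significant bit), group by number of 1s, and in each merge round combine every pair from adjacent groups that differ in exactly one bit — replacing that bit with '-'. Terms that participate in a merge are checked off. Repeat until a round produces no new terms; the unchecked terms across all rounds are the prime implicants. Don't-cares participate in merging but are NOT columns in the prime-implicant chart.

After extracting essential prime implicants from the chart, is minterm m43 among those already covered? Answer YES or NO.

NO

[col 0] 000000*, 000100*, 001001*, 010010, 011000, 011011*, 011110*, 011111*, 100000*, 100100*, 101000*, 101001*, 101011*, 101100*, 101111*, 110000*, 110101, 110110, 111001*, 111111*
[col 1] -00000*, -00100*, -01001, -11111, 000-00*, 011-11, 01111-, 1-0000, 1-1001, 1-1111, 10-000*, 10-100*, 100-00*, 101-00*, 101-11, 1010-1, 10100-
[col 2] -00-00, 10--00
Prime implicants: -00-00, -01001, -11111, 010010, 011-11, 011000, 01111-, 1-0000, 1-1001, 1-1111, 10--00, 101-11, 1010-1, 10100-, 110101, 110110
PI chart (minterm → PIs covering it):
  0 | -00-00  (sole → essential)
  4 | -00-00  (sole → essential)
  9 | -01001  (sole → essential)
  24 | 011000  (sole → essential)
  27 | 011-11  (sole → essential)
  30 | 01111-  (sole → essential)
  31 | -11111,011-11,01111-
  36 | -00-00,10--00
  41 | -01001,1-1001,1010-1,10100-
  43 | 101-11,1010-1
  44 | 10--00  (sole → essential)
  47 | 1-1111,101-11
  48 | 1-0000  (sole → essential)
  53 | 110101  (sole → essential)
  54 | 110110  (sole → essential)
  57 | 1-1001  (sole → essential)
  63 | -11111,1-1111
Essential prime implicants: -00-00, -01001, 011-11, 011000, 01111-, 1-0000, 1-1001, 10--00, 110101, 110110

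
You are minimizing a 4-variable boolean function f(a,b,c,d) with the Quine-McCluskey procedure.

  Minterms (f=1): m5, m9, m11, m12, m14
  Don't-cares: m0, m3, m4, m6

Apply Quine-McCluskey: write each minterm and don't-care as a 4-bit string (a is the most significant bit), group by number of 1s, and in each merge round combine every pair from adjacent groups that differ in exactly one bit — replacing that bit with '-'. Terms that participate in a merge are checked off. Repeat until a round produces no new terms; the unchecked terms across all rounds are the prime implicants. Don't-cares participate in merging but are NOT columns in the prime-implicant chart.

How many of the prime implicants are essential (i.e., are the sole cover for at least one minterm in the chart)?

[col 0] 0000*, 0011*, 0100*, 0101*, 0110*, 1001*, 1011*, 1100*, 1110*
[col 1] -011, -100*, -110*, 0-00, 01-0*, 010-, 10-1, 11-0*
[col 2] -1-0
Prime implicants: -011, -1-0, 0-00, 010-, 10-1
PI chart (minterm → PIs covering it):
  5 | 010-  (sole → essential)
  9 | 10-1  (sole → essential)
  11 | -011,10-1
  12 | -1-0  (sole → essential)
  14 | -1-0  (sole → essential)
Essential prime implicants: -1-0, 010-, 10-1

3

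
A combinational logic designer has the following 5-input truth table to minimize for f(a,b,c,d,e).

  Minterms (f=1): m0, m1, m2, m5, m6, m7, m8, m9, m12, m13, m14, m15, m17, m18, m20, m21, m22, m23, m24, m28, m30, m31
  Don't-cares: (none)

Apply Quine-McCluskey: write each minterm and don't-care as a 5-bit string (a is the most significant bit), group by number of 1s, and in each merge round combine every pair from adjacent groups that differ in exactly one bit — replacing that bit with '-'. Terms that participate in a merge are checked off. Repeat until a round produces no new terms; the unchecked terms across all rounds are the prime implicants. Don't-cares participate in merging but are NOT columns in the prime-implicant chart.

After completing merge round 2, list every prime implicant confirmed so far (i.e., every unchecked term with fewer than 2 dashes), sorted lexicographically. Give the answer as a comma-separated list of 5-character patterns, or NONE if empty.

Round 0: 00000✓ 00001✓ 00010✓ 00101✓ 00110✓ 00111✓ 01000✓ 01001✓ 01100✓ 01101✓ 01110✓ 01111✓ 10001✓ 10010✓ 10100✓ 10101✓ 10110✓ 10111✓ 11000✓ 11100✓ 11110✓ 11111✓
Round 1: -0001✓ -0010✓ -0101✓ -0110✓ -0111✓ -1000✓ -1100✓ -1110✓ -1111✓ 0-000✓ 0-001✓ 0-101✓ 0-110✓ 0-111✓ 00-01✓ 00-10✓ 000-0 0000-✓ 001-1✓ 0011-✓ 01-00✓ 01-01✓ 0100-✓ 011-0✓ 011-1✓ 0110-✓ 0111-✓ 1-100✓ 1-110✓ 1-111✓ 10-01✓ 10-10✓ 101-0✓ 101-1✓ 1010-✓ 1011-✓ 11-00✓ 111-0✓ 1111-✓
Round 2: --110✓ --111✓ -0-01 -0-10 -01-1 -011-✓ -1-00 -11-0 -111-✓ 0--01 0-00- 0-1-1 0-11-✓ 01-0- 011-- 1-1-0 1-11-✓ 101--
Round 3: --11-
PIs = {--11-, -0-01, -0-10, -01-1, -1-00, -11-0, 0--01, 0-00-, 0-1-1, 000-0, 01-0-, 011--, 1-1-0, 101--}

000-0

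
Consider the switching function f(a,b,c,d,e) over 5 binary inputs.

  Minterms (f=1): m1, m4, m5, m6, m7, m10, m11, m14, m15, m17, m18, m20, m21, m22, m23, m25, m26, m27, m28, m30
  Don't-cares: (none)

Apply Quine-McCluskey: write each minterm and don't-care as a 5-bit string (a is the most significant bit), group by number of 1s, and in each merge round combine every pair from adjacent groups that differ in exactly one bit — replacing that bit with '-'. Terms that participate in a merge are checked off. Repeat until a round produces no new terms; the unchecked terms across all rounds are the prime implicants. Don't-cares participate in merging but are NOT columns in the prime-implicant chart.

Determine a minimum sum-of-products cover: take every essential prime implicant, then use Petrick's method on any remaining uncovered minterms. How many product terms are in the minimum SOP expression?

6

size-2^0 implicants → 00001(✓)  00100(✓)  00101(✓)  00110(✓)  00111(✓)  01010(✓)  01011(✓)  01110(✓)  01111(✓)  10001(✓)  10010(✓)  10100(✓)  10101(✓)  10110(✓)  10111(✓)  11001(✓)  11010(✓)  11011(✓)  11100(✓)  11110(✓)
size-2^1 implicants → -0001(✓)  -0100(✓)  -0101(✓)  -0110(✓)  -0111(✓)  -1010(✓)  -1011(✓)  -1110(✓)  0-110(✓)  0-111(✓)  00-01(✓)  001-0(✓)  001-1(✓)  0010-(✓)  0011-(✓)  01-10(✓)  01-11(✓)  0101-(✓)  0111-(✓)  1-001  1-010(✓)  1-100(✓)  1-110(✓)  10-01(✓)  10-10(✓)  101-0(✓)  101-1(✓)  1010-(✓)  1011-(✓)  11-10(✓)  110-1  1101-(✓)  111-0(✓)
size-2^2 implicants → --110  -0-01  -01-0(✓)  -01-1(✓)  -010-(✓)  -011-(✓)  -1-10  -101-  0-11-  001--(✓)  01-1-  1--10  1-1-0  101--(✓)
size-2^3 implicants → -01--
Unchecked terms (primes): --110, -0-01, -01--, -1-10, -101-, 0-11-, 01-1-, 1--10, 1-001, 1-1-0, 110-1
Minterm coverage:
  m1 ⊆ -0-01 [E]
  m4 ⊆ -01-- [E]
  m5 ⊆ -0-01,-01--
  m6 ⊆ --110,-01--,0-11-
  m7 ⊆ -01--,0-11-
  m10 ⊆ -1-10,-101-,01-1-
  m11 ⊆ -101-,01-1-
  m14 ⊆ --110,-1-10,0-11-,01-1-
  m15 ⊆ 0-11-,01-1-
  m17 ⊆ -0-01,1-001
  m18 ⊆ 1--10 [E]
  m20 ⊆ -01--,1-1-0
  m21 ⊆ -0-01,-01--
  m22 ⊆ --110,-01--,1--10,1-1-0
  m23 ⊆ -01-- [E]
  m25 ⊆ 1-001,110-1
  m26 ⊆ -1-10,-101-,1--10
  m27 ⊆ -101-,110-1
  m28 ⊆ 1-1-0 [E]
  m30 ⊆ --110,-1-10,1--10,1-1-0
E = {-0-01, -01--, 1--10, 1-1-0}
Petrick residual → 01-1-, 110-1
Cover = b'd'e + b'c + a'bd + ade' + ace' + abc'e  |cover|=6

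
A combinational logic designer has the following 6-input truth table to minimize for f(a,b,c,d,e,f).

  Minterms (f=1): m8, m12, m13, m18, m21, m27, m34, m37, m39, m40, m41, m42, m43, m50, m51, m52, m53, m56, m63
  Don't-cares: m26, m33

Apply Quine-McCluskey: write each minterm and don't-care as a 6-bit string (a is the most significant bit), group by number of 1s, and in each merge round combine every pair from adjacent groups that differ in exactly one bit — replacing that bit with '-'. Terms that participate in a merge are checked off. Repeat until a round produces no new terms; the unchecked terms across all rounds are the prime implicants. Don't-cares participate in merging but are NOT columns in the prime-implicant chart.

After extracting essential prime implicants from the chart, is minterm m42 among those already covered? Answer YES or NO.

[col 0] 001000*, 001100*, 001101*, 010010*, 010101*, 011010*, 011011*, 100001*, 100010*, 100101*, 100111*, 101000*, 101001*, 101010*, 101011*, 110010*, 110011*, 110100*, 110101*, 111000*, 111111
[col 1] -01000, -10010, -10101, 001-00, 00110-, 01-010, 01101-, 1-0010, 1-0101, 1-1000, 10-001, 10-010, 100-01, 1001-1, 1010-0*, 1010-1*, 10100-*, 10101-*, 11001-, 11010-
[col 2] 1010--
Prime implicants: -01000, -10010, -10101, 001-00, 00110-, 01-010, 01101-, 1-0010, 1-0101, 1-1000, 10-001, 10-010, 100-01, 1001-1, 1010--, 11001-, 11010-, 111111
PI chart (minterm → PIs covering it):
  8 | -01000,001-00
  12 | 001-00,00110-
  13 | 00110-  (sole → essential)
  18 | -10010,01-010
  21 | -10101  (sole → essential)
  27 | 01101-  (sole → essential)
  34 | 1-0010,10-010
  37 | 1-0101,100-01,1001-1
  39 | 1001-1  (sole → essential)
  40 | -01000,1-1000,1010--
  41 | 10-001,1010--
  42 | 10-010,1010--
  43 | 1010--  (sole → essential)
  50 | -10010,1-0010,11001-
  51 | 11001-  (sole → essential)
  52 | 11010-  (sole → essential)
  53 | -10101,1-0101,11010-
  56 | 1-1000  (sole → essential)
  63 | 111111  (sole → essential)
Essential prime implicants: -10101, 00110-, 01101-, 1-1000, 1001-1, 1010--, 11001-, 11010-, 111111

YES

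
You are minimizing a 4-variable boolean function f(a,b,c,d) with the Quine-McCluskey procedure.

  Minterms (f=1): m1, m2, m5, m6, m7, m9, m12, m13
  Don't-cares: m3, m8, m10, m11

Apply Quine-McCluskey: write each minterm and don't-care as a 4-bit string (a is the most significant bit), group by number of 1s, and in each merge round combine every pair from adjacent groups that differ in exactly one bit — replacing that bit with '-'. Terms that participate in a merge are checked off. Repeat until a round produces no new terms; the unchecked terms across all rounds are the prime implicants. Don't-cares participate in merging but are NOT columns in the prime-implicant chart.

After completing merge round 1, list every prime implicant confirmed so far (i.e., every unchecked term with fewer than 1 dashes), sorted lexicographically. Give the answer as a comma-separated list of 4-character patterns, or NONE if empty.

NONE

Round 0: 0001✓ 0010✓ 0011✓ 0101✓ 0110✓ 0111✓ 1000✓ 1001✓ 1010✓ 1011✓ 1100✓ 1101✓
Round 1: -001✓ -010✓ -011✓ -101✓ 0-01✓ 0-10✓ 0-11✓ 00-1✓ 001-✓ 01-1✓ 011-✓ 1-00✓ 1-01✓ 10-0✓ 10-1✓ 100-✓ 101-✓ 110-✓
Round 2: --01 -0-1 -01- 0--1 0-1- 1-0- 10--
PIs = {--01, -0-1, -01-, 0--1, 0-1-, 1-0-, 10--}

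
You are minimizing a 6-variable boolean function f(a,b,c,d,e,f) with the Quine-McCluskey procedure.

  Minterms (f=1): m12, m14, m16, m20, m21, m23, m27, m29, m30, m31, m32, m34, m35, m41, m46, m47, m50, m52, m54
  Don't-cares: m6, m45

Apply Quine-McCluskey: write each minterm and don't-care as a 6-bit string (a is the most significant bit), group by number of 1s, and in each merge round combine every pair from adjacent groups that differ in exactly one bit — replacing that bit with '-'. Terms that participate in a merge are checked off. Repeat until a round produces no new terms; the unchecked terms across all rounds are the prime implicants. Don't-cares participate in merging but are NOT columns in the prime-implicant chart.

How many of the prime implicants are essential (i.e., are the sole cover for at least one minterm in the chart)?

Round 0: 000110✓ 001100✓ 001110✓ 010000✓ 010100✓ 010101✓ 010111✓ 011011✓ 011101✓ 011110✓ 011111✓ 100000✓ 100010✓ 100011✓ 101001✓ 101101✓ 101110✓ 101111✓ 110010✓ 110100✓ 110110✓
Round 1: -01110 -10100 0-1110 00-110 0011-0 01-101✓ 01-111✓ 010-00 0101-1✓ 01010- 011-11 0111-1✓ 01111- 1-0010 1000-0 10001- 101-01 1011-1 10111- 110-10 1101-0
Round 2: 01-1-1
PIs = {-01110, -10100, 0-1110, 00-110, 0011-0, 01-1-1, 010-00, 01010-, 011-11, 01111-, 1-0010, 1000-0, 10001-, 101-01, 1011-1, 10111-, 110-10, 1101-0}
Coverage chart:
  m12: 0011-0 ←essential
  m14: -01110,0-1110,00-110,0011-0
  m16: 010-00 ←essential
  m20: -10100,010-00,01010-
  m21: 01-1-1,01010-
  m23: 01-1-1 ←essential
  m27: 011-11 ←essential
  m29: 01-1-1 ←essential
  m30: 0-1110,01111-
  m31: 01-1-1,011-11,01111-
  m32: 1000-0 ←essential
  m34: 1-0010,1000-0,10001-
  m35: 10001- ←essential
  m41: 101-01 ←essential
  m46: -01110,10111-
  m47: 1011-1,10111-
  m50: 1-0010,110-10
  m52: -10100,1101-0
  m54: 110-10,1101-0
Essential: 0011-0, 01-1-1, 010-00, 011-11, 1000-0, 10001-, 101-01

7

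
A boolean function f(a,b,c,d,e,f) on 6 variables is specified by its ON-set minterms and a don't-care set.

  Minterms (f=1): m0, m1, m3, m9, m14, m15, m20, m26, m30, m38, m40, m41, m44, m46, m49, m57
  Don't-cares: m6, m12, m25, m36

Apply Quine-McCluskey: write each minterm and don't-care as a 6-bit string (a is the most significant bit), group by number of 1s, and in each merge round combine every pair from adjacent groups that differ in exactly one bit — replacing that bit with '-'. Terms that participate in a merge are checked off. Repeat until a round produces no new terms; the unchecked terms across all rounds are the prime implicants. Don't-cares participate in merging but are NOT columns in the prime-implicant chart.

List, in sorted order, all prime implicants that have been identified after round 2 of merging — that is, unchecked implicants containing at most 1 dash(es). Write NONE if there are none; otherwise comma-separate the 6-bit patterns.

0-1110, 00-001, 0000-1, 00000-, 00111-, 010100, 011-10, 101-00, 10100-, 11-001

[col 0] 000000*, 000001*, 000011*, 000110*, 001001*, 001100*, 001110*, 001111*, 010100, 011001*, 011010*, 011110*, 100100*, 100110*, 101000*, 101001*, 101100*, 101110*, 110001*, 111001*
[col 1] -00110*, -01001*, -01100*, -01110*, -11001*, 0-1001*, 0-1110, 00-001, 00-110*, 0000-1, 00000-, 0011-0*, 00111-, 011-10, 1-1001*, 10-100*, 10-110*, 1001-0*, 101-00, 10100-, 1011-0*, 11-001
[col 2] --1001, -0-110, -011-0, 10-1-0
Prime implicants: --1001, -0-110, -011-0, 0-1110, 00-001, 0000-1, 00000-, 00111-, 010100, 011-10, 10-1-0, 101-00, 10100-, 11-001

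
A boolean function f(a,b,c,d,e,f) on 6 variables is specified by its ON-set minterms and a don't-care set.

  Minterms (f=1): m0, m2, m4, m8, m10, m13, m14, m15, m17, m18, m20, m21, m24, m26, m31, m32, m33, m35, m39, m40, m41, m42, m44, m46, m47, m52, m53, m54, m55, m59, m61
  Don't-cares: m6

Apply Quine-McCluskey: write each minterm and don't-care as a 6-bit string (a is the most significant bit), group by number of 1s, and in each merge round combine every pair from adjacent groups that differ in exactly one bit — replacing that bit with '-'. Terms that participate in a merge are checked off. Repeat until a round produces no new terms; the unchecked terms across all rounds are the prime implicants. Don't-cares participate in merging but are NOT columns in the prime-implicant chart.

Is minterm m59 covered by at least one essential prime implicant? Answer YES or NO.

YES

[col 0] 000000*, 000010*, 000100*, 000110*, 001000*, 001010*, 001101*, 001110*, 001111*, 010001*, 010010*, 010100*, 010101*, 011000*, 011010*, 011111*, 100000*, 100001*, 100011*, 100111*, 101000*, 101001*, 101010*, 101100*, 101110*, 101111*, 110100*, 110101*, 110110*, 110111*, 111011, 111101*
[col 1] -00000*, -01000*, -01010*, -01110*, -01111*, -10100*, -10101*, 0-0010*, 0-0100, 0-1000*, 0-1010*, 0-1111, 00-000*, 00-010*, 00-110*, 000-00*, 000-10*, 0000-0*, 0001-0*, 001-10*, 0010-0*, 0011-1, 00111-*, 01-010*, 010-01, 01010-*, 0110-0*, 1-0111, 10-000*, 10-001*, 10-111, 100-11, 1000-1, 10000-*, 101-00*, 101-10*, 1010-0*, 10100-*, 1011-0*, 10111-*, 11-101, 1101-0*, 1101-1*, 11010-*, 11011-*
[col 2] -0-000, -01-10, -010-0, -0111-, -1010-, 0--010, 0-10-0, 00--10, 00-0-0, 000--0, 10-00-, 101--0, 1101--
Prime implicants: -0-000, -01-10, -010-0, -0111-, -1010-, 0--010, 0-0100, 0-10-0, 0-1111, 00--10, 00-0-0, 000--0, 0011-1, 010-01, 1-0111, 10-00-, 10-111, 100-11, 1000-1, 101--0, 11-101, 1101--, 111011
PI chart (minterm → PIs covering it):
  0 | -0-000,00-0-0,000--0
  2 | 0--010,00--10,00-0-0,000--0
  4 | 0-0100,000--0
  8 | -0-000,-010-0,0-10-0,00-0-0
  10 | -01-10,-010-0,0--010,0-10-0,00--10,00-0-0
  13 | 0011-1  (sole → essential)
  14 | -01-10,-0111-,00--10
  15 | -0111-,0-1111,0011-1
  17 | 010-01  (sole → essential)
  18 | 0--010  (sole → essential)
  20 | -1010-,0-0100
  21 | -1010-,010-01
  24 | 0-10-0  (sole → essential)
  26 | 0--010,0-10-0
  31 | 0-1111  (sole → essential)
  32 | -0-000,10-00-
  33 | 10-00-,1000-1
  35 | 100-11,1000-1
  39 | 1-0111,10-111,100-11
  40 | -0-000,-010-0,10-00-,101--0
  41 | 10-00-  (sole → essential)
  42 | -01-10,-010-0,101--0
  44 | 101--0  (sole → essential)
  46 | -01-10,-0111-,101--0
  47 | -0111-,10-111
  52 | -1010-,1101--
  53 | -1010-,11-101,1101--
  54 | 1101--  (sole → essential)
  55 | 1-0111,1101--
  59 | 111011  (sole → essential)
  61 | 11-101  (sole → essential)
Essential prime implicants: 0--010, 0-10-0, 0-1111, 0011-1, 010-01, 10-00-, 101--0, 11-101, 1101--, 111011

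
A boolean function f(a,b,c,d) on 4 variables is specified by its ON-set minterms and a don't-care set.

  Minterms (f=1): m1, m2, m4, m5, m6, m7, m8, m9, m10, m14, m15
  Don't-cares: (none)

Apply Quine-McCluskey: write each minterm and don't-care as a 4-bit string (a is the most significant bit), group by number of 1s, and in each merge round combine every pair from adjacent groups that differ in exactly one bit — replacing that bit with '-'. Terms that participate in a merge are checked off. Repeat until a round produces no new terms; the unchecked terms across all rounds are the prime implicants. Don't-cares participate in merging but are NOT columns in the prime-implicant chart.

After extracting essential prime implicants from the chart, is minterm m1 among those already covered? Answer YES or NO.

[col 0] 0001*, 0010*, 0100*, 0101*, 0110*, 0111*, 1000*, 1001*, 1010*, 1110*, 1111*
[col 1] -001, -010*, -110*, -111*, 0-01, 0-10*, 01-0*, 01-1*, 010-*, 011-*, 1-10*, 10-0, 100-, 111-*
[col 2] --10, -11-, 01--
Prime implicants: --10, -001, -11-, 0-01, 01--, 10-0, 100-
PI chart (minterm → PIs covering it):
  1 | -001,0-01
  2 | --10  (sole → essential)
  4 | 01--  (sole → essential)
  5 | 0-01,01--
  6 | --10,-11-,01--
  7 | -11-,01--
  8 | 10-0,100-
  9 | -001,100-
  10 | --10,10-0
  14 | --10,-11-
  15 | -11-  (sole → essential)
Essential prime implicants: --10, -11-, 01--

NO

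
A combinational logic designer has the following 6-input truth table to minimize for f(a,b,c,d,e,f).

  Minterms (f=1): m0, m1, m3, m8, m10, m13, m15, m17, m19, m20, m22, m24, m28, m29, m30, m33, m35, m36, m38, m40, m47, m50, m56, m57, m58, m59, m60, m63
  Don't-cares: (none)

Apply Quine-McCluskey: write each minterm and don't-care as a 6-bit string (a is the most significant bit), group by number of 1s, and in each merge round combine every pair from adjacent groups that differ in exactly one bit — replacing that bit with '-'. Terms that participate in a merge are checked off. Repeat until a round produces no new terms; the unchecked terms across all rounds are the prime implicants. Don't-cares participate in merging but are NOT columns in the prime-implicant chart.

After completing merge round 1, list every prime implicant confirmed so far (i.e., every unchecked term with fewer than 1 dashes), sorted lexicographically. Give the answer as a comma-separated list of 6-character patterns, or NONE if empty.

NONE

Round 0: 000000✓ 000001✓ 000011✓ 001000✓ 001010✓ 001101✓ 001111✓ 010001✓ 010011✓ 010100✓ 010110✓ 011000✓ 011100✓ 011101✓ 011110✓ 100001✓ 100011✓ 100100✓ 100110✓ 101000✓ 101111✓ 110010✓ 111000✓ 111001✓ 111010✓ 111011✓ 111100✓ 111111✓
Round 1: -00001✓ -00011✓ -01000✓ -01111 -11000✓ -11100✓ 0-0001✓ 0-0011✓ 0-1000✓ 0-1101 00-000 0000-1✓ 00000- 0010-0 0011-1 01-100✓ 01-110✓ 0100-1✓ 0101-0✓ 011-00✓ 0111-0✓ 01110- 1-1000✓ 1-1111 1000-1✓ 1001-0 11-010 111-00✓ 111-11 1110-0✓ 1110-1✓ 11100-✓ 11101-✓
Round 2: --1000 -000-1 -11-00 0-00-1 01-1-0 1110--
PIs = {--1000, -000-1, -01111, -11-00, 0-00-1, 0-1101, 00-000, 00000-, 0010-0, 0011-1, 01-1-0, 01110-, 1-1111, 1001-0, 11-010, 111-11, 1110--}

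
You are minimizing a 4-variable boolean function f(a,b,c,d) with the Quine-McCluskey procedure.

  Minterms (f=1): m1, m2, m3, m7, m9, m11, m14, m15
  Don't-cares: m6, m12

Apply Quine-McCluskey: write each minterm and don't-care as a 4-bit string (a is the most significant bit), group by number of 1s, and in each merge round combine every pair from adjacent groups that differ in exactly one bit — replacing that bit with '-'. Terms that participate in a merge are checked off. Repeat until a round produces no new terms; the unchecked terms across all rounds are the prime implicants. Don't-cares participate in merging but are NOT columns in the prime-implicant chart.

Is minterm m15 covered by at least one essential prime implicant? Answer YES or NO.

Round 0: 0001✓ 0010✓ 0011✓ 0110✓ 0111✓ 1001✓ 1011✓ 1100✓ 1110✓ 1111✓
Round 1: -001✓ -011✓ -110✓ -111✓ 0-10✓ 0-11✓ 00-1✓ 001-✓ 011-✓ 1-11✓ 10-1✓ 11-0 111-✓
Round 2: --11 -0-1 -11- 0-1-
PIs = {--11, -0-1, -11-, 0-1-, 11-0}
Coverage chart:
  m1: -0-1 ←essential
  m2: 0-1- ←essential
  m3: --11,-0-1,0-1-
  m7: --11,-11-,0-1-
  m9: -0-1 ←essential
  m11: --11,-0-1
  m14: -11-,11-0
  m15: --11,-11-
Essential: -0-1, 0-1-

NO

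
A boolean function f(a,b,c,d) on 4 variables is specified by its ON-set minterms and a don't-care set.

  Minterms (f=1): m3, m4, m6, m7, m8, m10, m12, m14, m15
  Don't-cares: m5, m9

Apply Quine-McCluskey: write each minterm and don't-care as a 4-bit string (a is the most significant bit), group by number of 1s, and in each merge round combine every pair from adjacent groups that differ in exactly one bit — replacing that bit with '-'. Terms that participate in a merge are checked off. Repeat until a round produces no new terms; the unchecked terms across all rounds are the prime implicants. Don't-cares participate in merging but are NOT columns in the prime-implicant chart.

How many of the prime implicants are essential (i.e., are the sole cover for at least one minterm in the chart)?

3

size-2^0 implicants → 0011(✓)  0100(✓)  0101(✓)  0110(✓)  0111(✓)  1000(✓)  1001(✓)  1010(✓)  1100(✓)  1110(✓)  1111(✓)
size-2^1 implicants → -100(✓)  -110(✓)  -111(✓)  0-11  01-0(✓)  01-1(✓)  010-(✓)  011-(✓)  1-00(✓)  1-10(✓)  10-0(✓)  100-  11-0(✓)  111-(✓)
size-2^2 implicants → -1-0  -11-  01--  1--0
Unchecked terms (primes): -1-0, -11-, 0-11, 01--, 1--0, 100-
Minterm coverage:
  m3 ⊆ 0-11 [E]
  m4 ⊆ -1-0,01--
  m6 ⊆ -1-0,-11-,01--
  m7 ⊆ -11-,0-11,01--
  m8 ⊆ 1--0,100-
  m10 ⊆ 1--0 [E]
  m12 ⊆ -1-0,1--0
  m14 ⊆ -1-0,-11-,1--0
  m15 ⊆ -11- [E]
E = {-11-, 0-11, 1--0}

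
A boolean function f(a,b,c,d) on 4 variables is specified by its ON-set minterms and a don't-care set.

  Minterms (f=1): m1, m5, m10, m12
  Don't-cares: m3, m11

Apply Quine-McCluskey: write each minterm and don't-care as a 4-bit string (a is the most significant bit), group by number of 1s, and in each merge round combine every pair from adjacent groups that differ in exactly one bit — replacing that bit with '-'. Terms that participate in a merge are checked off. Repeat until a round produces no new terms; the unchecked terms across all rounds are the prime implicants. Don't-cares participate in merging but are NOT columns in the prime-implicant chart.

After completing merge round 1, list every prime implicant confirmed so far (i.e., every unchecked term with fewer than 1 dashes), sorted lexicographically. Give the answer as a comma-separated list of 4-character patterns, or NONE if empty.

[col 0] 0001*, 0011*, 0101*, 1010*, 1011*, 1100
[col 1] -011, 0-01, 00-1, 101-
Prime implicants: -011, 0-01, 00-1, 101-, 1100

1100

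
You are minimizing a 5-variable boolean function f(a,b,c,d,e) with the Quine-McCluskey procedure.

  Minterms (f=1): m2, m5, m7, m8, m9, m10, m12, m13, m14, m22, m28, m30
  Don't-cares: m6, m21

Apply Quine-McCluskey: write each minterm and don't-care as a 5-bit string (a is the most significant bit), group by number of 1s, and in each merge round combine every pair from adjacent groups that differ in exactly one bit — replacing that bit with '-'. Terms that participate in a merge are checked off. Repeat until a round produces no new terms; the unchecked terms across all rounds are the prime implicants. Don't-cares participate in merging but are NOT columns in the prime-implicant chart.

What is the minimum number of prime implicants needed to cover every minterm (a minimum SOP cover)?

Round 0: 00010✓ 00101✓ 00110✓ 00111✓ 01000✓ 01001✓ 01010✓ 01100✓ 01101✓ 01110✓ 10101✓ 10110✓ 11100✓ 11110✓
Round 1: -0101 -0110✓ -1100✓ -1110✓ 0-010✓ 0-101 0-110✓ 00-10✓ 001-1 0011- 01-00✓ 01-01✓ 01-10✓ 010-0✓ 0100-✓ 011-0✓ 0110-✓ 1-110✓ 111-0✓
Round 2: --110 -11-0 0--10 01--0 01-0-
PIs = {--110, -0101, -11-0, 0--10, 0-101, 001-1, 0011-, 01--0, 01-0-}
Coverage chart:
  m2: 0--10 ←essential
  m5: -0101,0-101,001-1
  m7: 001-1,0011-
  m8: 01--0,01-0-
  m9: 01-0- ←essential
  m10: 0--10,01--0
  m12: -11-0,01--0,01-0-
  m13: 0-101,01-0-
  m14: --110,-11-0,0--10,01--0
  m22: --110 ←essential
  m28: -11-0 ←essential
  m30: --110,-11-0
Essential: --110, -11-0, 0--10, 01-0-
Petrick residual → 001-1
Min cover (5 terms): cde' + bce' + a'de' + a'b'ce + a'bd'

5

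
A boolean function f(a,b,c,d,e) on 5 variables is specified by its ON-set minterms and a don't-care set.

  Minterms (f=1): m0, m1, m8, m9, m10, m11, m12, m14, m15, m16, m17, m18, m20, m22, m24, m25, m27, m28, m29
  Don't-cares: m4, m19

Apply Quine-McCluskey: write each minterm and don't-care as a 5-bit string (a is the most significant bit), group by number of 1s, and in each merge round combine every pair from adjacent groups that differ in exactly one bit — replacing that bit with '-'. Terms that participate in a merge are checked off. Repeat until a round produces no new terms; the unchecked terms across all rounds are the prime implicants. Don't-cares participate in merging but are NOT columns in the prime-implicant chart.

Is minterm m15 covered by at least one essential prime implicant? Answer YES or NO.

[col 0] 00000*, 00001*, 00100*, 01000*, 01001*, 01010*, 01011*, 01100*, 01110*, 01111*, 10000*, 10001*, 10010*, 10011*, 10100*, 10110*, 11000*, 11001*, 11011*, 11100*, 11101*
[col 1] -0000*, -0001*, -0100*, -1000*, -1001*, -1011*, -1100*, 0-000*, 0-001*, 0-100*, 00-00*, 0000-*, 01-00*, 01-10*, 01-11*, 010-0*, 010-1*, 0100-*, 0101-*, 011-0*, 0111-*, 1-000*, 1-001*, 1-011*, 1-100*, 10-00*, 10-10*, 100-0*, 100-1*, 1000-*, 1001-*, 101-0*, 11-00*, 11-01*, 110-1*, 1100-*, 1110-*
[col 2] --000*, --001*, --100*, -0-00*, -000-*, -1-00*, -10-1, -100-*, 0--00*, 0-00-*, 01--0, 01-1-, 010--, 1--00*, 1-0-1, 1-00-*, 10--0, 100--, 11-0-
[col 3] ---00, --00-
Prime implicants: ---00, --00-, -10-1, 01--0, 01-1-, 010--, 1-0-1, 10--0, 100--, 11-0-
PI chart (minterm → PIs covering it):
  0 | ---00,--00-
  1 | --00-  (sole → essential)
  8 | ---00,--00-,01--0,010--
  9 | --00-,-10-1,010--
  10 | 01--0,01-1-,010--
  11 | -10-1,01-1-,010--
  12 | ---00,01--0
  14 | 01--0,01-1-
  15 | 01-1-  (sole → essential)
  16 | ---00,--00-,10--0,100--
  17 | --00-,1-0-1,100--
  18 | 10--0,100--
  20 | ---00,10--0
  22 | 10--0  (sole → essential)
  24 | ---00,--00-,11-0-
  25 | --00-,-10-1,1-0-1,11-0-
  27 | -10-1,1-0-1
  28 | ---00,11-0-
  29 | 11-0-  (sole → essential)
Essential prime implicants: --00-, 01-1-, 10--0, 11-0-

YES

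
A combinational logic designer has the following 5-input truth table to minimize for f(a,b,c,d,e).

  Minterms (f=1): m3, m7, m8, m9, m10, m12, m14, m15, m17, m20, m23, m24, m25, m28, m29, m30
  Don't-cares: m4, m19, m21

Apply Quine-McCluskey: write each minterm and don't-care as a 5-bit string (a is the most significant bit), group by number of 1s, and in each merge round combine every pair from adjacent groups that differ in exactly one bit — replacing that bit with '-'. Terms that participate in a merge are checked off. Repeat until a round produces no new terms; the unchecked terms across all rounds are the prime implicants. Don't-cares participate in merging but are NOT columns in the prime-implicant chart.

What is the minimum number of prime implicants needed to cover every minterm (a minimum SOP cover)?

7

Round 0: 00011✓ 00100✓ 00111✓ 01000✓ 01001✓ 01010✓ 01100✓ 01110✓ 01111✓ 10001✓ 10011✓ 10100✓ 10101✓ 10111✓ 11000✓ 11001✓ 11100✓ 11101✓ 11110✓
Round 1: -0011✓ -0100✓ -0111✓ -1000✓ -1001✓ -1100✓ -1110✓ 0-100✓ 0-111 00-11✓ 01-00✓ 01-10✓ 010-0✓ 0100-✓ 011-0✓ 0111- 1-001✓ 1-100✓ 1-101✓ 10-01✓ 10-11✓ 100-1✓ 101-1✓ 1010-✓ 11-00✓ 11-01✓ 1100-✓ 111-0✓ 1110-✓
Round 2: --100 -0-11 -1-00 -100- -11-0 01--0 1--01 1-10- 10--1 11-0-
PIs = {--100, -0-11, -1-00, -100-, -11-0, 0-111, 01--0, 0111-, 1--01, 1-10-, 10--1, 11-0-}
Coverage chart:
  m3: -0-11 ←essential
  m7: -0-11,0-111
  m8: -1-00,-100-,01--0
  m9: -100- ←essential
  m10: 01--0 ←essential
  m12: --100,-1-00,-11-0,01--0
  m14: -11-0,01--0,0111-
  m15: 0-111,0111-
  m17: 1--01,10--1
  m20: --100,1-10-
  m23: -0-11,10--1
  m24: -1-00,-100-,11-0-
  m25: -100-,1--01,11-0-
  m28: --100,-1-00,-11-0,1-10-,11-0-
  m29: 1--01,1-10-,11-0-
  m30: -11-0 ←essential
Essential: -0-11, -100-, -11-0, 01--0
Petrick residual → --100, 0-111, 1--01
Min cover (7 terms): cd'e' + b'de + bc'd' + bce' + a'cde + a'be' + ad'e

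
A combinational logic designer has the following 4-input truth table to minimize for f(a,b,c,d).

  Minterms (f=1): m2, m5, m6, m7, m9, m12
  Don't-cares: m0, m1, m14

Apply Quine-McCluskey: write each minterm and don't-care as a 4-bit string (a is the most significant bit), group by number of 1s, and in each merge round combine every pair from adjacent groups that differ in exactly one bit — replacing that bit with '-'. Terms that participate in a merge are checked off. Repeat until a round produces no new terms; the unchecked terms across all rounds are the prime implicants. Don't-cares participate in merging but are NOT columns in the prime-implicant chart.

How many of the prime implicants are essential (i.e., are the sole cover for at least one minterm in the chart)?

2

size-2^0 implicants → 0000(✓)  0001(✓)  0010(✓)  0101(✓)  0110(✓)  0111(✓)  1001(✓)  1100(✓)  1110(✓)
size-2^1 implicants → -001  -110  0-01  0-10  00-0  000-  01-1  011-  11-0
Unchecked terms (primes): -001, -110, 0-01, 0-10, 00-0, 000-, 01-1, 011-, 11-0
Minterm coverage:
  m2 ⊆ 0-10,00-0
  m5 ⊆ 0-01,01-1
  m6 ⊆ -110,0-10,011-
  m7 ⊆ 01-1,011-
  m9 ⊆ -001 [E]
  m12 ⊆ 11-0 [E]
E = {-001, 11-0}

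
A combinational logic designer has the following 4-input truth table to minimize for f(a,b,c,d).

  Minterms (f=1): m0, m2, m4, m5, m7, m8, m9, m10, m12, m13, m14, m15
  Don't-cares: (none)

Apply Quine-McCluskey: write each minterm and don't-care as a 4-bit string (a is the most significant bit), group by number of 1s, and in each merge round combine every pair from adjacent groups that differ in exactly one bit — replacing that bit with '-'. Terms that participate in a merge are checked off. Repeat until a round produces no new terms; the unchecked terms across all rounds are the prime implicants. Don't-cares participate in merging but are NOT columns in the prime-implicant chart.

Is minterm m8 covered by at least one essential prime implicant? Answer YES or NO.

YES

size-2^0 implicants → 0000(✓)  0010(✓)  0100(✓)  0101(✓)  0111(✓)  1000(✓)  1001(✓)  1010(✓)  1100(✓)  1101(✓)  1110(✓)  1111(✓)
size-2^1 implicants → -000(✓)  -010(✓)  -100(✓)  -101(✓)  -111(✓)  0-00(✓)  00-0(✓)  01-1(✓)  010-(✓)  1-00(✓)  1-01(✓)  1-10(✓)  10-0(✓)  100-(✓)  11-0(✓)  11-1(✓)  110-(✓)  111-(✓)
size-2^2 implicants → --00  -0-0  -1-1  -10-  1--0  1-0-  11--
Unchecked terms (primes): --00, -0-0, -1-1, -10-, 1--0, 1-0-, 11--
Minterm coverage:
  m0 ⊆ --00,-0-0
  m2 ⊆ -0-0 [E]
  m4 ⊆ --00,-10-
  m5 ⊆ -1-1,-10-
  m7 ⊆ -1-1 [E]
  m8 ⊆ --00,-0-0,1--0,1-0-
  m9 ⊆ 1-0- [E]
  m10 ⊆ -0-0,1--0
  m12 ⊆ --00,-10-,1--0,1-0-,11--
  m13 ⊆ -1-1,-10-,1-0-,11--
  m14 ⊆ 1--0,11--
  m15 ⊆ -1-1,11--
E = {-0-0, -1-1, 1-0-}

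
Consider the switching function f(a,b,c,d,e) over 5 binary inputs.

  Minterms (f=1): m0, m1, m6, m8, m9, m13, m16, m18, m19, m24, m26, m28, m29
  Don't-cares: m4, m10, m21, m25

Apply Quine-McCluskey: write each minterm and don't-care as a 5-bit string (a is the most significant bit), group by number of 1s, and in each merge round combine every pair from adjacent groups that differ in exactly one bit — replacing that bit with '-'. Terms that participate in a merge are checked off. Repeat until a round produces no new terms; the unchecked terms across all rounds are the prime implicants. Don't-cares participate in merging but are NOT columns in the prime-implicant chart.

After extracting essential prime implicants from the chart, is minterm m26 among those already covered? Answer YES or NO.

size-2^0 implicants → 00000(✓)  00001(✓)  00100(✓)  00110(✓)  01000(✓)  01001(✓)  01010(✓)  01101(✓)  10000(✓)  10010(✓)  10011(✓)  10101(✓)  11000(✓)  11001(✓)  11010(✓)  11100(✓)  11101(✓)
size-2^1 implicants → -0000(✓)  -1000(✓)  -1001(✓)  -1010(✓)  -1101(✓)  0-000(✓)  0-001(✓)  00-00  0000-(✓)  001-0  01-01(✓)  010-0(✓)  0100-(✓)  1-000(✓)  1-010(✓)  1-101  100-0(✓)  1001-  11-00(✓)  11-01(✓)  110-0(✓)  1100-(✓)  1110-(✓)
size-2^2 implicants → --000  -1-01  -10-0  -100-  0-00-  1-0-0  11-0-
Unchecked terms (primes): --000, -1-01, -10-0, -100-, 0-00-, 00-00, 001-0, 1-0-0, 1-101, 1001-, 11-0-
Minterm coverage:
  m0 ⊆ --000,0-00-,00-00
  m1 ⊆ 0-00- [E]
  m6 ⊆ 001-0 [E]
  m8 ⊆ --000,-10-0,-100-,0-00-
  m9 ⊆ -1-01,-100-,0-00-
  m13 ⊆ -1-01 [E]
  m16 ⊆ --000,1-0-0
  m18 ⊆ 1-0-0,1001-
  m19 ⊆ 1001- [E]
  m24 ⊆ --000,-10-0,-100-,1-0-0,11-0-
  m26 ⊆ -10-0,1-0-0
  m28 ⊆ 11-0- [E]
  m29 ⊆ -1-01,1-101,11-0-
E = {-1-01, 0-00-, 001-0, 1001-, 11-0-}

NO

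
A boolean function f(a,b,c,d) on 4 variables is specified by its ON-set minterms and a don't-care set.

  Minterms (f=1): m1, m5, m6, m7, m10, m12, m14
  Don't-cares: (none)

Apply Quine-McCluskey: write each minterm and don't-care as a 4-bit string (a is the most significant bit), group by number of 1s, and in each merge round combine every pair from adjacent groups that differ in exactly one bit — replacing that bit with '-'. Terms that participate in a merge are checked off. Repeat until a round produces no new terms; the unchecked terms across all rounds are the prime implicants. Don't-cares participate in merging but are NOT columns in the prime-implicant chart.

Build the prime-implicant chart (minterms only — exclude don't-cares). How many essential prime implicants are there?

size-2^0 implicants → 0001(✓)  0101(✓)  0110(✓)  0111(✓)  1010(✓)  1100(✓)  1110(✓)
size-2^1 implicants → -110  0-01  01-1  011-  1-10  11-0
Unchecked terms (primes): -110, 0-01, 01-1, 011-, 1-10, 11-0
Minterm coverage:
  m1 ⊆ 0-01 [E]
  m5 ⊆ 0-01,01-1
  m6 ⊆ -110,011-
  m7 ⊆ 01-1,011-
  m10 ⊆ 1-10 [E]
  m12 ⊆ 11-0 [E]
  m14 ⊆ -110,1-10,11-0
E = {0-01, 1-10, 11-0}

3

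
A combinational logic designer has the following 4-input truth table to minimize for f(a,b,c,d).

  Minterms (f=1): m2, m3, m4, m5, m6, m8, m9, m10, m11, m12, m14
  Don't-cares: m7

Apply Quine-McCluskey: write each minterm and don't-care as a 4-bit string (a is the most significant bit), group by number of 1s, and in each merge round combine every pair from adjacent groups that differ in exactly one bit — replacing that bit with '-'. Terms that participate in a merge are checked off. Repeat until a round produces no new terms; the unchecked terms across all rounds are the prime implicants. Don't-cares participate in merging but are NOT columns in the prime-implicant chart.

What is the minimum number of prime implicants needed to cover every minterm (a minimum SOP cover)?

Round 0: 0010✓ 0011✓ 0100✓ 0101✓ 0110✓ 0111✓ 1000✓ 1001✓ 1010✓ 1011✓ 1100✓ 1110✓
Round 1: -010✓ -011✓ -100✓ -110✓ 0-10✓ 0-11✓ 001-✓ 01-0✓ 01-1✓ 010-✓ 011-✓ 1-00✓ 1-10✓ 10-0✓ 10-1✓ 100-✓ 101-✓ 11-0✓
Round 2: --10 -01- -1-0 0-1- 01-- 1--0 10--
PIs = {--10, -01-, -1-0, 0-1-, 01--, 1--0, 10--}
Coverage chart:
  m2: --10,-01-,0-1-
  m3: -01-,0-1-
  m4: -1-0,01--
  m5: 01-- ←essential
  m6: --10,-1-0,0-1-,01--
  m8: 1--0,10--
  m9: 10-- ←essential
  m10: --10,-01-,1--0,10--
  m11: -01-,10--
  m12: -1-0,1--0
  m14: --10,-1-0,1--0
Essential: 01--, 10--
Petrick residual → -01-, -1-0
Min cover (4 terms): b'c + bd' + a'b + ab'

4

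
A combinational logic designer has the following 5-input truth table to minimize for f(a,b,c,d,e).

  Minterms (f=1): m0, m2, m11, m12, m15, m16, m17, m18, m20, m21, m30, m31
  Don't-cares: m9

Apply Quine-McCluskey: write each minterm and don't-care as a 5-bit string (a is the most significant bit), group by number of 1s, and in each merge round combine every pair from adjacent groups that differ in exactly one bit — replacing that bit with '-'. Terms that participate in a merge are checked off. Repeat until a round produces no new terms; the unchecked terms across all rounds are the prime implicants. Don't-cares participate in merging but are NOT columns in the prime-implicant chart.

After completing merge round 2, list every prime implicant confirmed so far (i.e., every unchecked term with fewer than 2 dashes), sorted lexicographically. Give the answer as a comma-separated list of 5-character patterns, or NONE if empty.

-1111, 01-11, 010-1, 01100, 1111-

size-2^0 implicants → 00000(✓)  00010(✓)  01001(✓)  01011(✓)  01100  01111(✓)  10000(✓)  10001(✓)  10010(✓)  10100(✓)  10101(✓)  11110(✓)  11111(✓)
size-2^1 implicants → -0000(✓)  -0010(✓)  -1111  000-0(✓)  01-11  010-1  10-00(✓)  10-01(✓)  100-0(✓)  1000-(✓)  1010-(✓)  1111-
size-2^2 implicants → -00-0  10-0-
Unchecked terms (primes): -00-0, -1111, 01-11, 010-1, 01100, 10-0-, 1111-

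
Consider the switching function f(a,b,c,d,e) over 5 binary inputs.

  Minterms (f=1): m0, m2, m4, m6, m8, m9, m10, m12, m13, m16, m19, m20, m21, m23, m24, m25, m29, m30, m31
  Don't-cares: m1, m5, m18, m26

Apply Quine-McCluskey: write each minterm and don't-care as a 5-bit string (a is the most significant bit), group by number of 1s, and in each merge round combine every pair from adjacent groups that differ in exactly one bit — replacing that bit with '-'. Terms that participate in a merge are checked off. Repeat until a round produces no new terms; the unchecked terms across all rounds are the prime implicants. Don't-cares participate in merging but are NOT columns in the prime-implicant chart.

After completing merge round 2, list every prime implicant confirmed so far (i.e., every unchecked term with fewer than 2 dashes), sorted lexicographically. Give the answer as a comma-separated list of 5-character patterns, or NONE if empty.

10-11, 1001-, 11-10, 1111-

size-2^0 implicants → 00000(✓)  00001(✓)  00010(✓)  00100(✓)  00101(✓)  00110(✓)  01000(✓)  01001(✓)  01010(✓)  01100(✓)  01101(✓)  10000(✓)  10010(✓)  10011(✓)  10100(✓)  10101(✓)  10111(✓)  11000(✓)  11001(✓)  11010(✓)  11101(✓)  11110(✓)  11111(✓)
size-2^1 implicants → -0000(✓)  -0010(✓)  -0100(✓)  -0101(✓)  -1000(✓)  -1001(✓)  -1010(✓)  -1101(✓)  0-000(✓)  0-001(✓)  0-010(✓)  0-100(✓)  0-101(✓)  00-00(✓)  00-01(✓)  00-10(✓)  000-0(✓)  0000-(✓)  001-0(✓)  0010-(✓)  01-00(✓)  01-01(✓)  010-0(✓)  0100-(✓)  0110-(✓)  1-000(✓)  1-010(✓)  1-101(✓)  1-111(✓)  10-00(✓)  10-11  100-0(✓)  1001-  101-1(✓)  1010-(✓)  11-01(✓)  11-10  110-0(✓)  1100-(✓)  111-1(✓)  1111-
size-2^2 implicants → --000(✓)  --010(✓)  --101  -0-00  -00-0(✓)  -010-  -1-01  -10-0(✓)  -100-  0--00(✓)  0--01(✓)  0-0-0(✓)  0-00-(✓)  0-10-(✓)  00--0  00-0-(✓)  01-0-(✓)  1-0-0(✓)  1-1-1
size-2^3 implicants → --0-0  0--0-
Unchecked terms (primes): --0-0, --101, -0-00, -010-, -1-01, -100-, 0--0-, 00--0, 1-1-1, 10-11, 1001-, 11-10, 1111-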